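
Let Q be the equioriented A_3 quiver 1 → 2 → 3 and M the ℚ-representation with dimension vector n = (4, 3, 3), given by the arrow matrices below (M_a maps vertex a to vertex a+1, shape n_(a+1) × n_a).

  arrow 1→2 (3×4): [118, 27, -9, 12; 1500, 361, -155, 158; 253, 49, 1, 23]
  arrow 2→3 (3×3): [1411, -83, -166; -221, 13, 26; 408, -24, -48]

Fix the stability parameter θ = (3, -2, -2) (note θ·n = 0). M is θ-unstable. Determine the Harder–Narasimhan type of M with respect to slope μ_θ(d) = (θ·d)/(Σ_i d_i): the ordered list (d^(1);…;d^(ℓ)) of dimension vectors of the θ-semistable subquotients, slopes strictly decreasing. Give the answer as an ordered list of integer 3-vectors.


Via rank(M_{q-1}∘⋯∘M_p): M ≅ I[1,1]^2, I[1,2]^2, I[2,3], I[3,3]^2.
μ_θ-semistable layers: μ^(1)=3; μ^(2)=1/2; μ^(3)=-2

((2, 0, 0); (2, 2, 0); (0, 1, 3))


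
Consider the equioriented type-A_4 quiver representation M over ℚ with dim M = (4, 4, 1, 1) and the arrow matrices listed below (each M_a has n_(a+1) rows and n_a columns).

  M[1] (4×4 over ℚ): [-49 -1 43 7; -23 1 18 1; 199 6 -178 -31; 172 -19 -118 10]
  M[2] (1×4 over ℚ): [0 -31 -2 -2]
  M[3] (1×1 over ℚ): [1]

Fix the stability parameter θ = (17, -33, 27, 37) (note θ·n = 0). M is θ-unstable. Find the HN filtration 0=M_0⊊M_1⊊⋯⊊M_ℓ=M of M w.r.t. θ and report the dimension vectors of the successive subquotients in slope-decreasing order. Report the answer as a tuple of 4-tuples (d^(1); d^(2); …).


Via rank(M_{q-1}∘⋯∘M_p): M ≅ I[1,2]^3, I[1,4].
μ_θ-semistable layers: μ^(1)=37; μ^(2)=27; μ^(3)=-8

((0, 0, 0, 1); (0, 0, 1, 0); (4, 4, 0, 0))


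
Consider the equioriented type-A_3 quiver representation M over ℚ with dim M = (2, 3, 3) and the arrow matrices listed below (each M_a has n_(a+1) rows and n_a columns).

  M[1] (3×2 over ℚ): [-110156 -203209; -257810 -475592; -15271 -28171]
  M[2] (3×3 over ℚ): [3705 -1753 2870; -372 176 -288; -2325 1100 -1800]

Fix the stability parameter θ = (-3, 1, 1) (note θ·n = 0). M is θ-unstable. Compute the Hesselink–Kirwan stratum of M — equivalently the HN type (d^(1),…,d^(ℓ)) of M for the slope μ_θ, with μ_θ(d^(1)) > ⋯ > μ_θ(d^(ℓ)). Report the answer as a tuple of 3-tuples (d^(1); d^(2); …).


Barcode: M ≅ I[1,2], I[1,3], I[2,3], I[3,3]. HN layers by μ_θ (2 steps, strictly decreasing):
  μ^(1)=1; μ^(2)=-3

((0, 3, 3); (2, 0, 0))


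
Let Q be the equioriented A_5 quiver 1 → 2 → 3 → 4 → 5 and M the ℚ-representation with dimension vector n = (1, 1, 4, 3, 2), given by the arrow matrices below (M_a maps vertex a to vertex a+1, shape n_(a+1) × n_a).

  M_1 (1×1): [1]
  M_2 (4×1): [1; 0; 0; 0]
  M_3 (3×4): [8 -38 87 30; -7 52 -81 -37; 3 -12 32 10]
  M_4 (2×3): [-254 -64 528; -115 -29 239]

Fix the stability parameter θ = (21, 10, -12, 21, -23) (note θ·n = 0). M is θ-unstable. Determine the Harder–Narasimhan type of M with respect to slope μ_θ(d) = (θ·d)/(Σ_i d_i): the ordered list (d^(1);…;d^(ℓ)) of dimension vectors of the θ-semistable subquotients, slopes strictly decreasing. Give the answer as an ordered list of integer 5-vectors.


Via rank(M_{q-1}∘⋯∘M_p): M ≅ I[1,4], I[3,3], I[3,5]^2.
μ_θ-semistable layers: μ^(1)=21; μ^(2)=19/3; μ^(3)=-1; μ^(4)=-12

((0, 0, 0, 1, 0); (1, 1, 1, 0, 0); (0, 0, 0, 2, 2); (0, 0, 3, 0, 0))


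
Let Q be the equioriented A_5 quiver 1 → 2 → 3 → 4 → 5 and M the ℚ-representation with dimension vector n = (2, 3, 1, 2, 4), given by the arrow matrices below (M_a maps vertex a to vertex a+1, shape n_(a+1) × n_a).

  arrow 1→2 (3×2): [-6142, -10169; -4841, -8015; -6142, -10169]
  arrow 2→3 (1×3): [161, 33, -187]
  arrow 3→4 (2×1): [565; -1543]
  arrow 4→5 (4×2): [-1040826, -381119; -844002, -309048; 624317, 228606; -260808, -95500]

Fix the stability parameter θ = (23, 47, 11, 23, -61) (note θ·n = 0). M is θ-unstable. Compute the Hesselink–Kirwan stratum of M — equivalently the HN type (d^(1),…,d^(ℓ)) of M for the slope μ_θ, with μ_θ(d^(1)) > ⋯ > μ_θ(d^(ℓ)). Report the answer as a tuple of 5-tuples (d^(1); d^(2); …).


Via rank(M_{q-1}∘⋯∘M_p): M ≅ I[1,2], I[1,5], I[2,2], I[4,5], I[5,5]^2.
μ_θ-semistable layers: μ^(1)=47; μ^(2)=23; μ^(3)=43/5; μ^(4)=-19; μ^(5)=-61

((0, 2, 0, 0, 0); (1, 0, 0, 0, 0); (1, 1, 1, 1, 1); (0, 0, 0, 1, 1); (0, 0, 0, 0, 2))


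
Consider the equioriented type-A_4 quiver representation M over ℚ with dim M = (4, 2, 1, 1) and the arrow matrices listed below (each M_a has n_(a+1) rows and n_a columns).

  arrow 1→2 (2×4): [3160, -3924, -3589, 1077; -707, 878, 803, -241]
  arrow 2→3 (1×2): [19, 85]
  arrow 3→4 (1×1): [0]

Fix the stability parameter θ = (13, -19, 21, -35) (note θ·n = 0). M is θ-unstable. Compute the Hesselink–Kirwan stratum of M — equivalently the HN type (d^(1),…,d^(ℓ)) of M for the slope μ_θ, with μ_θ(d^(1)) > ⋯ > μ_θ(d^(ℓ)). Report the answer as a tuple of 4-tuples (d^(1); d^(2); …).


Barcode: M ≅ I[1,1]^2, I[1,2], I[1,3], I[4,4]. HN layers by μ_θ (4 steps, strictly decreasing):
  μ^(1)=21; μ^(2)=13; μ^(3)=-3; μ^(4)=-35

((0, 0, 1, 0); (2, 0, 0, 0); (2, 2, 0, 0); (0, 0, 0, 1))


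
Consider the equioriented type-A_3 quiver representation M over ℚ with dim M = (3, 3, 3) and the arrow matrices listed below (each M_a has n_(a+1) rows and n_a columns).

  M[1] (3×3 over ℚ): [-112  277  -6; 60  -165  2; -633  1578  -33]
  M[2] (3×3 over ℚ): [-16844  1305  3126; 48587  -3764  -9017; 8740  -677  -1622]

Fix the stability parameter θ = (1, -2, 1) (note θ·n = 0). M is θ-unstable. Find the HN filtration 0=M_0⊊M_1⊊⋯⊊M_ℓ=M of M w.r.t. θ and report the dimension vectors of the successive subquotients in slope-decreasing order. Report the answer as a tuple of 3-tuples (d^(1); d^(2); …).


Interval decomposition of M: I[1,1], I[1,3]^2, I[2,2], I[3,3].
HN type (ℓ=3): μ^(1)=1; μ^(2)=-1/2; μ^(3)=-2

((1, 0, 3); (2, 2, 0); (0, 1, 0))


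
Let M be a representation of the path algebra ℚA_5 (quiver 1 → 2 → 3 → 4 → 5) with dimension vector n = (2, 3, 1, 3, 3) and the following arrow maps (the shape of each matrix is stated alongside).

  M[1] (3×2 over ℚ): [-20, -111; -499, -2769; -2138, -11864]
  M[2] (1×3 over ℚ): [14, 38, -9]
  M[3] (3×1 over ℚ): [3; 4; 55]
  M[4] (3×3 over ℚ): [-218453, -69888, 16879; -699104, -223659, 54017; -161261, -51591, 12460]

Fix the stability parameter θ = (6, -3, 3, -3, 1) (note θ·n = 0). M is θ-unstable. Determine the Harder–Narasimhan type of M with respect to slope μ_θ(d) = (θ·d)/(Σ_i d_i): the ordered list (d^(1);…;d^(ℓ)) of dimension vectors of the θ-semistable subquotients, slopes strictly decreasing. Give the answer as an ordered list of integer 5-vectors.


Via rank(M_{q-1}∘⋯∘M_p): M ≅ I[1,2]^2, I[2,5], I[4,4], I[4,5], I[5,5].
μ_θ-semistable layers: μ^(1)=3/2; μ^(2)=1; μ^(3)=0; μ^(4)=-3

((2, 2, 0, 0, 0); (0, 0, 0, 0, 3); (0, 0, 1, 1, 0); (0, 1, 0, 2, 0))


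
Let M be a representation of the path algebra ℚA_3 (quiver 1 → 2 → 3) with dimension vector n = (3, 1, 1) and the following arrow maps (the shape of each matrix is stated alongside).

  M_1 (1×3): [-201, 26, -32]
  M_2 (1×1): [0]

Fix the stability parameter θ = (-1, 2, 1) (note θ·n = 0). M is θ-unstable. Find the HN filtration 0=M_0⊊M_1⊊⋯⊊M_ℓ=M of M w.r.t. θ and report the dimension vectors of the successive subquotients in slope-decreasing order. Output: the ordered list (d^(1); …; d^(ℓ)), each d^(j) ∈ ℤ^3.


Via rank(M_{q-1}∘⋯∘M_p): M ≅ I[1,1]^2, I[1,2], I[3,3].
μ_θ-semistable layers: μ^(1)=2; μ^(2)=1; μ^(3)=-1

((0, 1, 0); (0, 0, 1); (3, 0, 0))


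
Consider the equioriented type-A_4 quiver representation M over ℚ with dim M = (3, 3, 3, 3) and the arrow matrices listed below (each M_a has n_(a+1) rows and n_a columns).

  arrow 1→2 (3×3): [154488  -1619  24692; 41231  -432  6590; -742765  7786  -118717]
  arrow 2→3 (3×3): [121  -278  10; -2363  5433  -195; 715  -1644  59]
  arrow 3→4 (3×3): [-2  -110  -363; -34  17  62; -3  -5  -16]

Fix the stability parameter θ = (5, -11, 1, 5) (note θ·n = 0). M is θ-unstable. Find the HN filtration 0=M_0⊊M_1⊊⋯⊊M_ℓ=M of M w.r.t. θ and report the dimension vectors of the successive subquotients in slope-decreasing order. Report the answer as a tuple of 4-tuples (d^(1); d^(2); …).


Interval decomposition of M: I[1,4]^3.
HN type (ℓ=3): μ^(1)=5; μ^(2)=1; μ^(3)=-3

((0, 0, 0, 3); (0, 0, 3, 0); (3, 3, 0, 0))


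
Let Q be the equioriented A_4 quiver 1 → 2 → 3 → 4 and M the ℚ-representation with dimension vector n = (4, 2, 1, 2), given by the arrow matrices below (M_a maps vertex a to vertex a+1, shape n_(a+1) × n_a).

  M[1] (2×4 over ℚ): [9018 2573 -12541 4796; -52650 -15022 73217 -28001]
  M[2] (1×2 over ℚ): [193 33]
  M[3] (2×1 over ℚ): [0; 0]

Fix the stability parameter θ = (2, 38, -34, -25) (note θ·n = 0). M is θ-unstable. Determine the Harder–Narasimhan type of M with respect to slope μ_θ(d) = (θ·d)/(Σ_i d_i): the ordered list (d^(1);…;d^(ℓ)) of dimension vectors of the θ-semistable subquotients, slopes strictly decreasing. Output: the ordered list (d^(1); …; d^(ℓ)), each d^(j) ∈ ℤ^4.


Interval decomposition of M: I[1,1]^2, I[1,2], I[1,3], I[4,4]^2.
HN type (ℓ=3): μ^(1)=38; μ^(2)=2; μ^(3)=-25

((0, 1, 0, 0); (4, 1, 1, 0); (0, 0, 0, 2))


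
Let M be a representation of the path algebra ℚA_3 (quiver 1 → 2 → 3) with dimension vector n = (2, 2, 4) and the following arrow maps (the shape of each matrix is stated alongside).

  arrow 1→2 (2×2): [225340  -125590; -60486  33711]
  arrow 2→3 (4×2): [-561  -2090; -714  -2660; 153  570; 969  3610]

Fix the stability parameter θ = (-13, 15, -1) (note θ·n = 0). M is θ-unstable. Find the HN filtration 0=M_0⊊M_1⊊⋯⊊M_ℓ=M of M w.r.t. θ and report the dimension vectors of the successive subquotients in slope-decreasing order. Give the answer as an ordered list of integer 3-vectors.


Barcode: M ≅ I[1,1], I[1,2], I[2,3], I[3,3]^3. HN layers by μ_θ (4 steps, strictly decreasing):
  μ^(1)=15; μ^(2)=7; μ^(3)=-1; μ^(4)=-13

((0, 1, 0); (0, 1, 1); (0, 0, 3); (2, 0, 0))


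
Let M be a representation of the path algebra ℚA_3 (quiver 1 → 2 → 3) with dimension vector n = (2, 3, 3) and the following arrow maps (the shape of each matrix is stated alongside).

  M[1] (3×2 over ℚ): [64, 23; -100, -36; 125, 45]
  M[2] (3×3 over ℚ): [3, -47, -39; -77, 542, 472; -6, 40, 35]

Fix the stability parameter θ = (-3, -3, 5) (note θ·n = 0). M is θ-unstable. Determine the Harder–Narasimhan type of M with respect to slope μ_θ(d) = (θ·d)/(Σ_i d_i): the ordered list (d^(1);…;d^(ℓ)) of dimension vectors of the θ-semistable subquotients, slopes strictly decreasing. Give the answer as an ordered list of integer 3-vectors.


Interval decomposition of M: I[1,3]^2, I[2,3].
HN type (ℓ=2): μ^(1)=5; μ^(2)=-3

((0, 0, 3); (2, 3, 0))


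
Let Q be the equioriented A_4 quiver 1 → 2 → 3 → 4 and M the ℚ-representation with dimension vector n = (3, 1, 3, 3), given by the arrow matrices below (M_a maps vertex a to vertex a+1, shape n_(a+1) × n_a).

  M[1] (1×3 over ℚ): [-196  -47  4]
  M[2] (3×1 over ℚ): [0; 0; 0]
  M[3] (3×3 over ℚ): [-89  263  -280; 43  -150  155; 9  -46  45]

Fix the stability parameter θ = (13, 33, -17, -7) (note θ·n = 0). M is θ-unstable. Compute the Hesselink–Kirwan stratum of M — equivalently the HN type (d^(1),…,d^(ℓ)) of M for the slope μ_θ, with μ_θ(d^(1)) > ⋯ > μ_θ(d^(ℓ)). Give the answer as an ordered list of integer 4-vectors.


Interval decomposition of M: I[1,1]^2, I[1,2], I[3,3], I[3,4]^2, I[4,4].
HN type (ℓ=4): μ^(1)=33; μ^(2)=13; μ^(3)=-7; μ^(4)=-17

((0, 1, 0, 0); (3, 0, 0, 0); (0, 0, 0, 3); (0, 0, 3, 0))


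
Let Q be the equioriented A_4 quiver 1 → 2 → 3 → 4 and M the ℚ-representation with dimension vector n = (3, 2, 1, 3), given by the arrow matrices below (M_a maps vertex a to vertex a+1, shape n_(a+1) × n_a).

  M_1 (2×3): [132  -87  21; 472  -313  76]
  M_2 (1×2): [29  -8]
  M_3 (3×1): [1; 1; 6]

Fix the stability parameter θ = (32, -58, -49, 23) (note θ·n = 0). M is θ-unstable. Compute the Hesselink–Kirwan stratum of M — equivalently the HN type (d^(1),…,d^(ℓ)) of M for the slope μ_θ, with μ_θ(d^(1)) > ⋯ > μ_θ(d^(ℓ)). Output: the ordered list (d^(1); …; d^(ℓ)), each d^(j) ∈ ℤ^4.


Interval decomposition of M: I[1,1], I[1,2], I[1,4], I[4,4]^2.
HN type (ℓ=4): μ^(1)=32; μ^(2)=23; μ^(3)=-13; μ^(4)=-25

((1, 0, 0, 0); (0, 0, 0, 3); (1, 1, 0, 0); (1, 1, 1, 0))


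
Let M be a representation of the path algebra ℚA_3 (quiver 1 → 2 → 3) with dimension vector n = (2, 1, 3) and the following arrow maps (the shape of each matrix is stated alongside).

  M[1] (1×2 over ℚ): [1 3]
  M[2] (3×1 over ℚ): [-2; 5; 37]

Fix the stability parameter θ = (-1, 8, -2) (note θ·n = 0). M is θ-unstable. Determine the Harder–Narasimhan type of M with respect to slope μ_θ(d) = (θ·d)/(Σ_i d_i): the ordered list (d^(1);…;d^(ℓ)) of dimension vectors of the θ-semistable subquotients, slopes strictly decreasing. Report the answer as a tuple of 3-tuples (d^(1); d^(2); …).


Interval decomposition of M: I[1,1], I[1,3], I[3,3]^2.
HN type (ℓ=3): μ^(1)=3; μ^(2)=-1; μ^(3)=-2

((0, 1, 1); (2, 0, 0); (0, 0, 2))


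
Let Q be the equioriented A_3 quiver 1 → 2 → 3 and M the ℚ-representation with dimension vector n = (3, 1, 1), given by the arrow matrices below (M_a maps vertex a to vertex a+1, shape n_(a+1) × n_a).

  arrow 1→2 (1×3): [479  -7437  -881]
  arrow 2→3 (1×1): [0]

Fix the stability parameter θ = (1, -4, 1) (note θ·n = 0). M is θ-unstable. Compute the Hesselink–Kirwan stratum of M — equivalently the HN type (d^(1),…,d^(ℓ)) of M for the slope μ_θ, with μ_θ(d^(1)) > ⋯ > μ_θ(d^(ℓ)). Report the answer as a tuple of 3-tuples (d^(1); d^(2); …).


Barcode: M ≅ I[1,1]^2, I[1,2], I[3,3]. HN layers by μ_θ (2 steps, strictly decreasing):
  μ^(1)=1; μ^(2)=-3/2

((2, 0, 1); (1, 1, 0))


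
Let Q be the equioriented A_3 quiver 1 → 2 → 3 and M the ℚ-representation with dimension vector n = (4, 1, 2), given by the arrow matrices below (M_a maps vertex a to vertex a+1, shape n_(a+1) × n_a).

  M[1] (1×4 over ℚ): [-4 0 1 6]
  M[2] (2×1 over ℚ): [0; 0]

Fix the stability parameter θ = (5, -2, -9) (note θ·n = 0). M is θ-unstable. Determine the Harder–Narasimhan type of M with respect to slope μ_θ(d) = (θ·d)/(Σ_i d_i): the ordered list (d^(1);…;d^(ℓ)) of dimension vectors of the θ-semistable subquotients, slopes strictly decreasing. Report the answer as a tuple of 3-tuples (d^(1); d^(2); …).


Interval decomposition of M: I[1,1]^3, I[1,2], I[3,3]^2.
HN type (ℓ=3): μ^(1)=5; μ^(2)=3/2; μ^(3)=-9

((3, 0, 0); (1, 1, 0); (0, 0, 2))


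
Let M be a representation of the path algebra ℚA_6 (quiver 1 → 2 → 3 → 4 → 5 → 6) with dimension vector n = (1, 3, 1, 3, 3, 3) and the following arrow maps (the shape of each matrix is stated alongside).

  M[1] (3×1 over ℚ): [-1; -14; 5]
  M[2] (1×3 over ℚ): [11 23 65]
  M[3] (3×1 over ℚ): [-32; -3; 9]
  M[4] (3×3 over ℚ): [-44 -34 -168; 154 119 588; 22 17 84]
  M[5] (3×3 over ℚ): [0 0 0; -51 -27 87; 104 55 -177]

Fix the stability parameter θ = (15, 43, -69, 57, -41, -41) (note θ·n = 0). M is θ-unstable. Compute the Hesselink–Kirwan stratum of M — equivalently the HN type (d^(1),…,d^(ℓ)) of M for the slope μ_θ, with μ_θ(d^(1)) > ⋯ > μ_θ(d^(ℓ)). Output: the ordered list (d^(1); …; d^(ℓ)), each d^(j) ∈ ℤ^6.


Interval decomposition of M: I[1,5], I[2,2]^2, I[4,4]^2, I[5,6]^2, I[6,6].
HN type (ℓ=5): μ^(1)=57; μ^(2)=43; μ^(3)=8; μ^(4)=-11/3; μ^(5)=-41

((0, 0, 0, 2, 0, 0); (0, 2, 0, 0, 0, 0); (0, 0, 0, 1, 1, 0); (1, 1, 1, 0, 0, 0); (0, 0, 0, 0, 2, 3))


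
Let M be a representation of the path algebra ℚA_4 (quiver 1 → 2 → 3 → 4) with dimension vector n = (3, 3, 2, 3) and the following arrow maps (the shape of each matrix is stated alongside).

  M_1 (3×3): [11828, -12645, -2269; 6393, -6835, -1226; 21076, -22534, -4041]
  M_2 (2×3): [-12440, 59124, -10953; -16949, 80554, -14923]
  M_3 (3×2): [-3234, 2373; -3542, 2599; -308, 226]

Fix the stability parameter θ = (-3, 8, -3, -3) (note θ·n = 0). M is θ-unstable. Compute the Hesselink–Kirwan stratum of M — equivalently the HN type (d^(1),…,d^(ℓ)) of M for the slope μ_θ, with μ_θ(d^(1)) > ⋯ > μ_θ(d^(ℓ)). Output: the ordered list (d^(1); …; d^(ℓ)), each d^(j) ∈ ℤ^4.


Via rank(M_{q-1}∘⋯∘M_p): M ≅ I[1,2], I[1,3], I[1,4], I[4,4]^2.
μ_θ-semistable layers: μ^(1)=8; μ^(2)=5/2; μ^(3)=2/3; μ^(4)=-3

((0, 1, 0, 0); (0, 1, 1, 0); (0, 1, 1, 1); (3, 0, 0, 2))


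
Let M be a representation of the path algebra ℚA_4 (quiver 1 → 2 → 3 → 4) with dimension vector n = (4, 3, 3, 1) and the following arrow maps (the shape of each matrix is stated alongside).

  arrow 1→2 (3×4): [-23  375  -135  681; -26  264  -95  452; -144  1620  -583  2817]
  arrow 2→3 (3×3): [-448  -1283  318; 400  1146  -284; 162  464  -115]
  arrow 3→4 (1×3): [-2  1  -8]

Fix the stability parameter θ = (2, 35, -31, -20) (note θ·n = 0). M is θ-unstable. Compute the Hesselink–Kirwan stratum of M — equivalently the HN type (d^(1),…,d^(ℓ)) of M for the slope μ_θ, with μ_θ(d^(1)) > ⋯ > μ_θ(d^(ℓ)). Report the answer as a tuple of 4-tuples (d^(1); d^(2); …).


Interval decomposition of M: I[1,1], I[1,2], I[1,3]^2, I[3,4].
HN type (ℓ=4): μ^(1)=35; μ^(2)=2; μ^(3)=-20; μ^(4)=-31

((0, 1, 0, 0); (4, 2, 2, 0); (0, 0, 0, 1); (0, 0, 1, 0))


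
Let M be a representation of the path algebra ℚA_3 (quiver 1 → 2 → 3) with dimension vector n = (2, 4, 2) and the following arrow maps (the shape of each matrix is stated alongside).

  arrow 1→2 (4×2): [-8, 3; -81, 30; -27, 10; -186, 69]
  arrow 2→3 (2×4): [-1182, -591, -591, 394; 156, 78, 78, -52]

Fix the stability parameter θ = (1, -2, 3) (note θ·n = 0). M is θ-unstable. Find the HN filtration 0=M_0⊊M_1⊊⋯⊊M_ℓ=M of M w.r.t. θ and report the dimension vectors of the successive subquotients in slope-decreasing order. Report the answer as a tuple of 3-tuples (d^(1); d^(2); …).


Via rank(M_{q-1}∘⋯∘M_p): M ≅ I[1,2]^2, I[2,2], I[2,3], I[3,3].
μ_θ-semistable layers: μ^(1)=3; μ^(2)=-1/2; μ^(3)=-2

((0, 0, 2); (2, 2, 0); (0, 2, 0))


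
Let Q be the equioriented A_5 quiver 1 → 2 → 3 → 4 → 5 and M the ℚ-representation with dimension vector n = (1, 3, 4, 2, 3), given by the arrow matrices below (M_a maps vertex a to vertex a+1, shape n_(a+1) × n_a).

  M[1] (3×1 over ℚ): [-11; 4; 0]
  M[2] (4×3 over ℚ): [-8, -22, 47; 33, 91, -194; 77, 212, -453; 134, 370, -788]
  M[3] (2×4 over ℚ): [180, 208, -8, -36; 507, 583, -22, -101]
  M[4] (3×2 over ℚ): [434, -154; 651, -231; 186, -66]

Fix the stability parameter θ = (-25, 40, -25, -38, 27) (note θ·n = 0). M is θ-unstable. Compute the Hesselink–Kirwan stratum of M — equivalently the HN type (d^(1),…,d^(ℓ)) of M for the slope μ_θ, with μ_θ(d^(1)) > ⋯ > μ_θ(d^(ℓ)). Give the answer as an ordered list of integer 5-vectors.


Via rank(M_{q-1}∘⋯∘M_p): M ≅ I[1,5], I[2,3], I[2,4], I[3,3], I[5,5]^2.
μ_θ-semistable layers: μ^(1)=27; μ^(2)=15/2; μ^(3)=-23/3; μ^(4)=-25

((0, 0, 0, 0, 3); (0, 1, 1, 0, 0); (0, 2, 2, 2, 0); (1, 0, 1, 0, 0))


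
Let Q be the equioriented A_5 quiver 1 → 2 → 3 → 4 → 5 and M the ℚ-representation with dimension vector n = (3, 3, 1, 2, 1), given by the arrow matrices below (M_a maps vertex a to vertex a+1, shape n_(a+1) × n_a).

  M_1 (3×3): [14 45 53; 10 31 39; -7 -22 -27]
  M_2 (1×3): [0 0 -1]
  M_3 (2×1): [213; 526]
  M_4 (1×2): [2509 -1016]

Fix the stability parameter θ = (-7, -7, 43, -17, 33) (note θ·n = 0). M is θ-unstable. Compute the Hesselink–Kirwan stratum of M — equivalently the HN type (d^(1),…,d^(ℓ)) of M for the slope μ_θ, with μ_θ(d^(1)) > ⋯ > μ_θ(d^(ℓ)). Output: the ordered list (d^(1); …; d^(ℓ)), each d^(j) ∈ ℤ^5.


Interval decomposition of M: I[1,1], I[1,2], I[1,5], I[2,2], I[4,4].
HN type (ℓ=4): μ^(1)=33; μ^(2)=13; μ^(3)=-7; μ^(4)=-17

((0, 0, 0, 0, 1); (0, 0, 1, 1, 0); (3, 3, 0, 0, 0); (0, 0, 0, 1, 0))


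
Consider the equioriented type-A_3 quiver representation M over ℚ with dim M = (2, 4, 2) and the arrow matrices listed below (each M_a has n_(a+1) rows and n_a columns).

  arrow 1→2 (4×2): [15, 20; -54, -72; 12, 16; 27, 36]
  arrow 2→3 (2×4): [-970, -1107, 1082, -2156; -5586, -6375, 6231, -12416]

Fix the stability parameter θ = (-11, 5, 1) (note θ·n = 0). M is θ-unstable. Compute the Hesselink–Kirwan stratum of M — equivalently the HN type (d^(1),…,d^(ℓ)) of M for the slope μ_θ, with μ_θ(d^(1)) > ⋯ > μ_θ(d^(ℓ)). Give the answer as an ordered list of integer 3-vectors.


Via rank(M_{q-1}∘⋯∘M_p): M ≅ I[1,1], I[1,2], I[2,2], I[2,3]^2.
μ_θ-semistable layers: μ^(1)=5; μ^(2)=3; μ^(3)=-11

((0, 2, 0); (0, 2, 2); (2, 0, 0))


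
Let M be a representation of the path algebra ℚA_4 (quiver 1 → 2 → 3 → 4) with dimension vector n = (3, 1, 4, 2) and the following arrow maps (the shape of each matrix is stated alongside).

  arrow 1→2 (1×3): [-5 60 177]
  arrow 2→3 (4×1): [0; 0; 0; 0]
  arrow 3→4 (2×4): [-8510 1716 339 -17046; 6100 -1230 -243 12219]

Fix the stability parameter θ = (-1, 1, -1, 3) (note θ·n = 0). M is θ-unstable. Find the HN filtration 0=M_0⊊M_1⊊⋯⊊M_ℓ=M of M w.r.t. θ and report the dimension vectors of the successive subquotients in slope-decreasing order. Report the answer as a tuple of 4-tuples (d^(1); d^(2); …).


Barcode: M ≅ I[1,1]^2, I[1,2], I[3,3]^2, I[3,4]^2. HN layers by μ_θ (3 steps, strictly decreasing):
  μ^(1)=3; μ^(2)=1; μ^(3)=-1

((0, 0, 0, 2); (0, 1, 0, 0); (3, 0, 4, 0))


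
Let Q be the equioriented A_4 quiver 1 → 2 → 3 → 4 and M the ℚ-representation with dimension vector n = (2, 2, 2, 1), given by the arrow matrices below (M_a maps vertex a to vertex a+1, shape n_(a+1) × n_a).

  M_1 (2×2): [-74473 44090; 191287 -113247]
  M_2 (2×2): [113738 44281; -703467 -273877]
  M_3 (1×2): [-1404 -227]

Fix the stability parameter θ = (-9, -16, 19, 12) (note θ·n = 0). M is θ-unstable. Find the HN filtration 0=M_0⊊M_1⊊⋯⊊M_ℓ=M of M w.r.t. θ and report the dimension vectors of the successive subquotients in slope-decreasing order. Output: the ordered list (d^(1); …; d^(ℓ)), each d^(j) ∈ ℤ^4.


Interval decomposition of M: I[1,3], I[1,4].
HN type (ℓ=3): μ^(1)=19; μ^(2)=31/2; μ^(3)=-25/2

((0, 0, 1, 0); (0, 0, 1, 1); (2, 2, 0, 0))


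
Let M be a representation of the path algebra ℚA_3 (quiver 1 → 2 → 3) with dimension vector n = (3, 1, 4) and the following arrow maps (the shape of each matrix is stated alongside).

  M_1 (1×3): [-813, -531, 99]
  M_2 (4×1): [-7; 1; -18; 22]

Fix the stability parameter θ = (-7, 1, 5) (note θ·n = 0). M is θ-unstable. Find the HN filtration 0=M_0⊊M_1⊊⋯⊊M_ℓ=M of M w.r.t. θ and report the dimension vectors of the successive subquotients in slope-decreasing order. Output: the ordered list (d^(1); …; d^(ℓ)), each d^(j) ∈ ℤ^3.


Barcode: M ≅ I[1,1]^2, I[1,3], I[3,3]^3. HN layers by μ_θ (3 steps, strictly decreasing):
  μ^(1)=5; μ^(2)=1; μ^(3)=-7

((0, 0, 4); (0, 1, 0); (3, 0, 0))


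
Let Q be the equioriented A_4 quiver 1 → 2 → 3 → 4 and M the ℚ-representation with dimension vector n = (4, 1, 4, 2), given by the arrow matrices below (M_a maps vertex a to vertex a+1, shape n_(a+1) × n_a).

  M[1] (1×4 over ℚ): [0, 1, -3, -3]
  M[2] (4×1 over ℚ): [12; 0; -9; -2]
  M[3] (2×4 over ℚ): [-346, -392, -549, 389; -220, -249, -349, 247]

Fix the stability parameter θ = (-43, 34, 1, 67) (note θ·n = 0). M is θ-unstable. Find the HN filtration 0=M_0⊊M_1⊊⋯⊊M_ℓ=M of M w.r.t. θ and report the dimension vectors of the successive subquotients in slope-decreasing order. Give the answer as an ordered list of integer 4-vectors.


Interval decomposition of M: I[1,1]^3, I[1,4], I[3,3]^2, I[3,4].
HN type (ℓ=4): μ^(1)=67; μ^(2)=35/2; μ^(3)=1; μ^(4)=-43

((0, 0, 0, 2); (0, 1, 1, 0); (0, 0, 3, 0); (4, 0, 0, 0))


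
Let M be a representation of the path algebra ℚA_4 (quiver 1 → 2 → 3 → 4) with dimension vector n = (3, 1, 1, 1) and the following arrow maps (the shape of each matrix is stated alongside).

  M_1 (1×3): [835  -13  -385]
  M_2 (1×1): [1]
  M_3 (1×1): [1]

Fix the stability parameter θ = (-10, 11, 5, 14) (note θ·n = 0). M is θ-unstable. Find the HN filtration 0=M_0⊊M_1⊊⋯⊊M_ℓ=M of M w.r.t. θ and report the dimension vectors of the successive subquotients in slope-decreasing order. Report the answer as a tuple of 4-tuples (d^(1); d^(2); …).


Barcode: M ≅ I[1,1]^2, I[1,4]. HN layers by μ_θ (3 steps, strictly decreasing):
  μ^(1)=14; μ^(2)=8; μ^(3)=-10

((0, 0, 0, 1); (0, 1, 1, 0); (3, 0, 0, 0))


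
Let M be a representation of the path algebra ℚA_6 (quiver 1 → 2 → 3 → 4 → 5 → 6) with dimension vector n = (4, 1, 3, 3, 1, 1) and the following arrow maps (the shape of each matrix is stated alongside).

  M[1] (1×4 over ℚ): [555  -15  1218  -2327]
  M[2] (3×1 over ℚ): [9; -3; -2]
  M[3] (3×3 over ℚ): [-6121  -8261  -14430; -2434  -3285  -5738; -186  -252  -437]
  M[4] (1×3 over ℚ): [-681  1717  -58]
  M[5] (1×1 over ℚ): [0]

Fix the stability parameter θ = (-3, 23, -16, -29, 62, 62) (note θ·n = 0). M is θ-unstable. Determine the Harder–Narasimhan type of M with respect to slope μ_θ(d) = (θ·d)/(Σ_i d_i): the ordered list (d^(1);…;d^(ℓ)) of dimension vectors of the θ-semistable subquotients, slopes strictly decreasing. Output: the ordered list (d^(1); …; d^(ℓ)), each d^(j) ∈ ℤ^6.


Interval decomposition of M: I[1,1]^3, I[1,5], I[3,4]^2, I[6,6].
HN type (ℓ=4): μ^(1)=62; μ^(2)=-3; μ^(3)=-25/4; μ^(4)=-45/2

((0, 0, 0, 0, 1, 1); (3, 0, 0, 0, 0, 0); (1, 1, 1, 1, 0, 0); (0, 0, 2, 2, 0, 0))


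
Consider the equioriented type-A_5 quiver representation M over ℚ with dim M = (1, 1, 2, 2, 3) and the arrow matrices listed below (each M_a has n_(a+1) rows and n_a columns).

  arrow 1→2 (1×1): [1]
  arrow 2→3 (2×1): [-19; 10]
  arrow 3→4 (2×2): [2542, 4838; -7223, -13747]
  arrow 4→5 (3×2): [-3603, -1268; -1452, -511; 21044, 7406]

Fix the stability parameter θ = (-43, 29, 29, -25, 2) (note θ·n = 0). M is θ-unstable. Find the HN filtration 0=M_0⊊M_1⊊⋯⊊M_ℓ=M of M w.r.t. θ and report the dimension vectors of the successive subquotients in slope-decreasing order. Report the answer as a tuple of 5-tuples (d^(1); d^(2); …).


Barcode: M ≅ I[1,5], I[3,3], I[4,5], I[5,5]. HN layers by μ_θ (5 steps, strictly decreasing):
  μ^(1)=29; μ^(2)=35/4; μ^(3)=2; μ^(4)=-25; μ^(5)=-43

((0, 0, 1, 0, 0); (0, 1, 1, 1, 1); (0, 0, 0, 0, 2); (0, 0, 0, 1, 0); (1, 0, 0, 0, 0))


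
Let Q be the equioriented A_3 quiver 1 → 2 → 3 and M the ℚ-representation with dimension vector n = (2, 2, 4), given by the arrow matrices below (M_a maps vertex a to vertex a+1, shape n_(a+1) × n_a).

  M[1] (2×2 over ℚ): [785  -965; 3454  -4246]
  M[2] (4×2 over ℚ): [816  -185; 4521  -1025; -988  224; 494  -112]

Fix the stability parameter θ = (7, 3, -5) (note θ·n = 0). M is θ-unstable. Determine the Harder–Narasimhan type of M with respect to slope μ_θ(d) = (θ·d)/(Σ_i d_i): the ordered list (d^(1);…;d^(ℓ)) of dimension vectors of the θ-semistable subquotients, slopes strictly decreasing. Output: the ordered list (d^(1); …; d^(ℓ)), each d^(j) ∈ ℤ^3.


Barcode: M ≅ I[1,1], I[1,3], I[2,3], I[3,3]^2. HN layers by μ_θ (4 steps, strictly decreasing):
  μ^(1)=7; μ^(2)=5/3; μ^(3)=-1; μ^(4)=-5

((1, 0, 0); (1, 1, 1); (0, 1, 1); (0, 0, 2))


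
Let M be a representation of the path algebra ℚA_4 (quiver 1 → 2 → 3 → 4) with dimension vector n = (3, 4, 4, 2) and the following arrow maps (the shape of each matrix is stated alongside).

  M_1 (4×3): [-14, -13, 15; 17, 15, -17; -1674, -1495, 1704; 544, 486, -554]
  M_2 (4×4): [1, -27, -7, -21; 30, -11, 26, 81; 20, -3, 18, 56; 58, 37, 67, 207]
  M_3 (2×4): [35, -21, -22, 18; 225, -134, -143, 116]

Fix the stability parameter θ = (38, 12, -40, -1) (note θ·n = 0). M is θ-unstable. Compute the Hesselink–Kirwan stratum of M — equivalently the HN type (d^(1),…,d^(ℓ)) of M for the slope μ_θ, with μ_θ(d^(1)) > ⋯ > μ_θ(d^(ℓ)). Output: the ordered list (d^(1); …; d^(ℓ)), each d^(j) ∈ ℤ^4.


Barcode: M ≅ I[1,3], I[1,4]^2, I[2,3]. HN layers by μ_θ (3 steps, strictly decreasing):
  μ^(1)=10/3; μ^(2)=9/4; μ^(3)=-14

((1, 1, 1, 0); (2, 2, 2, 2); (0, 1, 1, 0))


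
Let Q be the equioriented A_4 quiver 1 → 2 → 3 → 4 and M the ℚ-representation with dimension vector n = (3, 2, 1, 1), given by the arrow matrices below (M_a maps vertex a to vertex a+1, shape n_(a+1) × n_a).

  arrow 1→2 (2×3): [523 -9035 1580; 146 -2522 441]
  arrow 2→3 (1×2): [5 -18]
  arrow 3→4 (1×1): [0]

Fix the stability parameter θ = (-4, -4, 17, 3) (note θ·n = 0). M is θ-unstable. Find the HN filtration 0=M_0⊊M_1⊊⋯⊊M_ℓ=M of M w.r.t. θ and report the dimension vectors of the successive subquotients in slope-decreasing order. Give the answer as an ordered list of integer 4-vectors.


Interval decomposition of M: I[1,1], I[1,2], I[1,3], I[4,4].
HN type (ℓ=3): μ^(1)=17; μ^(2)=3; μ^(3)=-4

((0, 0, 1, 0); (0, 0, 0, 1); (3, 2, 0, 0))


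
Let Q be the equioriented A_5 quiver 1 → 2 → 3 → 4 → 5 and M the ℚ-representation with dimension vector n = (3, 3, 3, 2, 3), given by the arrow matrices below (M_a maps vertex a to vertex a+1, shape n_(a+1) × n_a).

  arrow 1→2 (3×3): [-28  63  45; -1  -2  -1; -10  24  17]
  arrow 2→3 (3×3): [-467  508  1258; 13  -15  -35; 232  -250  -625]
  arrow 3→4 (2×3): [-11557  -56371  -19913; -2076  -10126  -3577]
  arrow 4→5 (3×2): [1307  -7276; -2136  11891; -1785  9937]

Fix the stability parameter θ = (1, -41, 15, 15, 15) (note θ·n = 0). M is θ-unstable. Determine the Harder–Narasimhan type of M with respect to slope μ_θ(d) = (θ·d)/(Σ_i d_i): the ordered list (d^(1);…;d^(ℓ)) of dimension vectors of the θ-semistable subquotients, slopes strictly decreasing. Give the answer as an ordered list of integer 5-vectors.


Via rank(M_{q-1}∘⋯∘M_p): M ≅ I[1,3], I[1,5]^2, I[5,5].
μ_θ-semistable layers: μ^(1)=15; μ^(2)=-20

((0, 0, 3, 2, 3); (3, 3, 0, 0, 0))


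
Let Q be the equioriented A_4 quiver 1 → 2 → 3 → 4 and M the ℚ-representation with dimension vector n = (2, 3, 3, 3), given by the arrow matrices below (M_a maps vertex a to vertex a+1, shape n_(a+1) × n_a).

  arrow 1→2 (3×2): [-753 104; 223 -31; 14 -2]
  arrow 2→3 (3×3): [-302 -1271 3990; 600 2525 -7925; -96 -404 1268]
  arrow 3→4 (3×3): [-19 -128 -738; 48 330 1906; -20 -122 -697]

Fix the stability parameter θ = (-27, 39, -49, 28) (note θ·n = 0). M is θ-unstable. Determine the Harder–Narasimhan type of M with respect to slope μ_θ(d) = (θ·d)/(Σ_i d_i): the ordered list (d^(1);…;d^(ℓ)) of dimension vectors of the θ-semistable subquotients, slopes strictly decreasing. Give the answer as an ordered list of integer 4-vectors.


Barcode: M ≅ I[1,4]^2, I[2,2], I[3,4]. HN layers by μ_θ (5 steps, strictly decreasing):
  μ^(1)=39; μ^(2)=28; μ^(3)=-5; μ^(4)=-27; μ^(5)=-49

((0, 1, 0, 0); (0, 0, 0, 3); (0, 2, 2, 0); (2, 0, 0, 0); (0, 0, 1, 0))


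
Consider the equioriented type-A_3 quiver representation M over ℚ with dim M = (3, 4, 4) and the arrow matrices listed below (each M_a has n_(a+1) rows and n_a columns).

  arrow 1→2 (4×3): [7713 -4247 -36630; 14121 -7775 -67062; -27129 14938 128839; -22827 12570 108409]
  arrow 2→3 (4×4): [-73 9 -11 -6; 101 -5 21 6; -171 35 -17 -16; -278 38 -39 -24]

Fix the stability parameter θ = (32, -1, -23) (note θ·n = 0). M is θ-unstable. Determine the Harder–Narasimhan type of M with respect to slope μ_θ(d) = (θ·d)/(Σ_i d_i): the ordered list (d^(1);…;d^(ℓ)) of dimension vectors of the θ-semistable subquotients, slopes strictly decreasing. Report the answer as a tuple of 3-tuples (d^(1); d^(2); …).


Barcode: M ≅ I[1,1], I[1,2], I[1,3], I[2,3]^2, I[3,3]. HN layers by μ_θ (5 steps, strictly decreasing):
  μ^(1)=32; μ^(2)=31/2; μ^(3)=8/3; μ^(4)=-12; μ^(5)=-23

((1, 0, 0); (1, 1, 0); (1, 1, 1); (0, 2, 2); (0, 0, 1))


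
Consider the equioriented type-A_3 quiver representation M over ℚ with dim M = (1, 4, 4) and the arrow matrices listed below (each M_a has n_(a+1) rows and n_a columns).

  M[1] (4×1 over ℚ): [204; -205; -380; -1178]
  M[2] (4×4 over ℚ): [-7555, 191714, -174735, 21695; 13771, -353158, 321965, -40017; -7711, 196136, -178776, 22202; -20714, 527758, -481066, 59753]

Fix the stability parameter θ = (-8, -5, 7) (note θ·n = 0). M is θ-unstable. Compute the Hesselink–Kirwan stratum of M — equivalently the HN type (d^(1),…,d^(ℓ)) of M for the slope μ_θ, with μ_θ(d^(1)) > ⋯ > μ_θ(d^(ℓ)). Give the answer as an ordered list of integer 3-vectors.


Interval decomposition of M: I[1,2], I[2,3]^3, I[3,3].
HN type (ℓ=3): μ^(1)=7; μ^(2)=-5; μ^(3)=-8

((0, 0, 4); (0, 4, 0); (1, 0, 0))


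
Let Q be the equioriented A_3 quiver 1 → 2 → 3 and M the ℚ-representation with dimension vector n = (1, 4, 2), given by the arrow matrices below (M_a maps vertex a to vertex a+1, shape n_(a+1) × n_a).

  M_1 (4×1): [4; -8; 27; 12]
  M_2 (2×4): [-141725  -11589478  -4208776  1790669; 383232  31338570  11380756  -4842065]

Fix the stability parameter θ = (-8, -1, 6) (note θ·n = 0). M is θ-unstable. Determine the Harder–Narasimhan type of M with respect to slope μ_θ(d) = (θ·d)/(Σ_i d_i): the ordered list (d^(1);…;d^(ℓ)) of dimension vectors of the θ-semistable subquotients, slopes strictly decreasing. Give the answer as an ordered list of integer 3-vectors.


Barcode: M ≅ I[1,2], I[2,2], I[2,3]^2. HN layers by μ_θ (3 steps, strictly decreasing):
  μ^(1)=6; μ^(2)=-1; μ^(3)=-8

((0, 0, 2); (0, 4, 0); (1, 0, 0))


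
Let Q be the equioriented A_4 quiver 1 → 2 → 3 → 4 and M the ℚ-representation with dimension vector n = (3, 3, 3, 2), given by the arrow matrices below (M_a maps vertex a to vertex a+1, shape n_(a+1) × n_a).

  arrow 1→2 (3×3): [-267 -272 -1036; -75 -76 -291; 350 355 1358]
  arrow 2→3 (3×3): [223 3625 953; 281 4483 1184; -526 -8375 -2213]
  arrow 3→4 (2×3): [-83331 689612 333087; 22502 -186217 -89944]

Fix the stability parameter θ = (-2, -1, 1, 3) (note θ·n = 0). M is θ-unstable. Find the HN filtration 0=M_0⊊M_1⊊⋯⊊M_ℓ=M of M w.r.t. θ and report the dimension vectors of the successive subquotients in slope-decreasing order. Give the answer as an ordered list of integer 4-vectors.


Interval decomposition of M: I[1,3], I[1,4]^2.
HN type (ℓ=4): μ^(1)=3; μ^(2)=1; μ^(3)=-1; μ^(4)=-2

((0, 0, 0, 2); (0, 0, 3, 0); (0, 3, 0, 0); (3, 0, 0, 0))


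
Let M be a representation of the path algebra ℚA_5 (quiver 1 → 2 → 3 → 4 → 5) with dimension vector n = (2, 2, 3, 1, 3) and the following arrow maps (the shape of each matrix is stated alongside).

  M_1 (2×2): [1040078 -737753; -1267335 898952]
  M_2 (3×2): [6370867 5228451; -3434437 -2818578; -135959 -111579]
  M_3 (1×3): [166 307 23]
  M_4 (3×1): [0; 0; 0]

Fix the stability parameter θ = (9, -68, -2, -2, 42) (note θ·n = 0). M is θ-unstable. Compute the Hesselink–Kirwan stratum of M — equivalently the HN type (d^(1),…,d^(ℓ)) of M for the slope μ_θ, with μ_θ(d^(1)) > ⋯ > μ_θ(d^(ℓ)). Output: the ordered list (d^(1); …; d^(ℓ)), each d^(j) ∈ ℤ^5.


Via rank(M_{q-1}∘⋯∘M_p): M ≅ I[1,3], I[1,4], I[3,3], I[5,5]^3.
μ_θ-semistable layers: μ^(1)=42; μ^(2)=-2; μ^(3)=-59/2

((0, 0, 0, 0, 3); (0, 0, 3, 1, 0); (2, 2, 0, 0, 0))


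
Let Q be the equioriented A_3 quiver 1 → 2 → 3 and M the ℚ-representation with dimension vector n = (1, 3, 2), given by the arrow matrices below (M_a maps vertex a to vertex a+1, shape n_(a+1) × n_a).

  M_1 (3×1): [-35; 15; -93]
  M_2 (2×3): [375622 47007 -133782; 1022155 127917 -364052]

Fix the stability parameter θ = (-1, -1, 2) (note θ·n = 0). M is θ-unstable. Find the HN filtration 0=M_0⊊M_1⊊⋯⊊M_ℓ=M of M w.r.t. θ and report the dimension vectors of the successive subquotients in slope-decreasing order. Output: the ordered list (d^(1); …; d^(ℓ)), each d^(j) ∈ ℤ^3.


Interval decomposition of M: I[1,3], I[2,2], I[2,3].
HN type (ℓ=2): μ^(1)=2; μ^(2)=-1

((0, 0, 2); (1, 3, 0))


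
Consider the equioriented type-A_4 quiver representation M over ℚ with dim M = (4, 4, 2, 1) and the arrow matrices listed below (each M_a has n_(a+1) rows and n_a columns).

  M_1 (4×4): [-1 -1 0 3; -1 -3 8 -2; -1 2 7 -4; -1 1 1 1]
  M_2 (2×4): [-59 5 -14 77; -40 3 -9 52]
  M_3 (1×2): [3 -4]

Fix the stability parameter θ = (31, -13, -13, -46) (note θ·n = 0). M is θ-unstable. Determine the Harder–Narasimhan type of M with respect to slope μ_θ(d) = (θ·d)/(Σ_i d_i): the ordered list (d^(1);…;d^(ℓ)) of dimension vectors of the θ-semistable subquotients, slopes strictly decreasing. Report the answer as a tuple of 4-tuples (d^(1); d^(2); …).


Via rank(M_{q-1}∘⋯∘M_p): M ≅ I[1,2]^2, I[1,3], I[1,4].
μ_θ-semistable layers: μ^(1)=9; μ^(2)=5/3; μ^(3)=-41/4

((2, 2, 0, 0); (1, 1, 1, 0); (1, 1, 1, 1))


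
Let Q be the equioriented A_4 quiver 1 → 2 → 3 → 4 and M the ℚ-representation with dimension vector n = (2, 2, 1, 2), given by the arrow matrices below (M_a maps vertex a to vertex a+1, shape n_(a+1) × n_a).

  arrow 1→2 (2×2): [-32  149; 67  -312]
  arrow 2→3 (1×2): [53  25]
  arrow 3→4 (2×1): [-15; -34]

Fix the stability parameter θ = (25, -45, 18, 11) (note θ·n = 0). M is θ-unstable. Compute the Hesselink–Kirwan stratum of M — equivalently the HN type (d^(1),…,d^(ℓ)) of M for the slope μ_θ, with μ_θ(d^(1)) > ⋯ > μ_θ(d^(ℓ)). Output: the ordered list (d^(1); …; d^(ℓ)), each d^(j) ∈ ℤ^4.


Via rank(M_{q-1}∘⋯∘M_p): M ≅ I[1,2], I[1,4], I[4,4].
μ_θ-semistable layers: μ^(1)=29/2; μ^(2)=11; μ^(3)=-10

((0, 0, 1, 1); (0, 0, 0, 1); (2, 2, 0, 0))


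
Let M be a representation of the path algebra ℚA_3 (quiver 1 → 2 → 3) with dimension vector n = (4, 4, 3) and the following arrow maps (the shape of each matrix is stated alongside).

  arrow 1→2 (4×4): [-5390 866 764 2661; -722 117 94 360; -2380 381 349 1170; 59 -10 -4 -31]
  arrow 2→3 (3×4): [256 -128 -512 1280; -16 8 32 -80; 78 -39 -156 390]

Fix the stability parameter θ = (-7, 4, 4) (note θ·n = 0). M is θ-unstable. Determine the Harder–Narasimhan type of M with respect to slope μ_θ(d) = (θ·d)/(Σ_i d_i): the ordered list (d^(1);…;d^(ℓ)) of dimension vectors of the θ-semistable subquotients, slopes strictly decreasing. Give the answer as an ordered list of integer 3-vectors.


Barcode: M ≅ I[1,2]^3, I[1,3], I[3,3]^2. HN layers by μ_θ (2 steps, strictly decreasing):
  μ^(1)=4; μ^(2)=-7

((0, 4, 3); (4, 0, 0))


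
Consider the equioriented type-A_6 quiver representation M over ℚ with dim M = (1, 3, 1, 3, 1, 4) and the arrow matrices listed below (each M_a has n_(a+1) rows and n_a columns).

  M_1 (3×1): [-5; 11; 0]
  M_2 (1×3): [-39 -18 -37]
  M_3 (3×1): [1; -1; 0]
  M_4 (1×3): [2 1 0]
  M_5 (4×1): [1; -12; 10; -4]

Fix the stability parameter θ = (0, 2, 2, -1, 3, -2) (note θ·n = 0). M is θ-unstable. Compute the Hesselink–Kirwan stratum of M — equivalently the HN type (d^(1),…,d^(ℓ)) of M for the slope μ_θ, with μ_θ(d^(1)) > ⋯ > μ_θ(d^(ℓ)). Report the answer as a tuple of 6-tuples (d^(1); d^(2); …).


Via rank(M_{q-1}∘⋯∘M_p): M ≅ I[1,6], I[2,2]^2, I[4,4]^2, I[6,6]^3.
μ_θ-semistable layers: μ^(1)=2; μ^(2)=4/5; μ^(3)=0; μ^(4)=-1; μ^(5)=-2

((0, 2, 0, 0, 0, 0); (0, 1, 1, 1, 1, 1); (1, 0, 0, 0, 0, 0); (0, 0, 0, 2, 0, 0); (0, 0, 0, 0, 0, 3))
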